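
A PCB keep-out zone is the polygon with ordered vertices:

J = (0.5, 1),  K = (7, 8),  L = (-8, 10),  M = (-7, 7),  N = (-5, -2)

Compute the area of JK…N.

95

Apply Gauss's area formula: 2A = Σ (x_i·y_{i+1} − x_{i+1}·y_i), indices taken mod 5.
Cross-terms: -3, 134, 14, 49, -4  ⇒  Σ = 190
Area = |Σ|/2 = 95.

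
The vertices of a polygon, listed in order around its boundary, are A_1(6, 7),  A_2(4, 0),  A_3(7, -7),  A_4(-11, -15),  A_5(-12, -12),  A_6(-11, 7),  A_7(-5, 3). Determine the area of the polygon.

276.5

Apply the shoelace (surveyor's) formula: 2A = Σ (x_i·y_{i+1} − x_{i+1}·y_i), indices taken mod 7.
Σ = (-28) + (-28) + (-182) + (-48) + (-216) + (2) + (-53) = -553
Area = |Σ|/2 = 276.5.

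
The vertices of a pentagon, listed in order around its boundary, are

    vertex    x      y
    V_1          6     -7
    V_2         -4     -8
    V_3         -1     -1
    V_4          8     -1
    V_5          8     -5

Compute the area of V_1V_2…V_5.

64.5

Apply the shoelace (surveyor's) formula: 2A = Σ (x_i·y_{i+1} − x_{i+1}·y_i), indices taken mod 5.
V_1→V_2: (6)(-8) − (-4)(-7) = -76
V_2→V_3: (-4)(-1) − (-1)(-8) = -4
V_3→V_4: (-1)(-1) − (8)(-1) = 9
V_4→V_5: (8)(-5) − (8)(-1) = -32
V_5→V_1: (8)(-7) − (6)(-5) = -26
Σ = -129
Area = |Σ|/2 = 64.5.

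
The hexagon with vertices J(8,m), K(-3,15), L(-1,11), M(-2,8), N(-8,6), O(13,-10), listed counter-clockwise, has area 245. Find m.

15

The doubled signed area Σ (x_i y_{i+1} − x_{i+1} y_i) is linear in m.
With m=0 it equals 250; the coefficient of m is 16 (from the two edges through J).
So 16·m + 250 = 2·245 = 490 ⇒ m = 15.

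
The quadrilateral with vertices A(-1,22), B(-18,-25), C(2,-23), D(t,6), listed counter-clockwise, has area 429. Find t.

The doubled signed area Σ (x_i y_{i+1} − x_{i+1} y_i) is linear in t.
With t=0 it equals 903; the coefficient of t is 45 (from the two edges through D).
So 45·t + 903 = 2·429 = 858 ⇒ t = -1.

-1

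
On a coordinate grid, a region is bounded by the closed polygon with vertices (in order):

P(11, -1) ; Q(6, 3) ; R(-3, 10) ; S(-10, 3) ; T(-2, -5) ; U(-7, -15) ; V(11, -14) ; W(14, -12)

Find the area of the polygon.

347.5

Apply the shoelace formula: 2A = Σ (x_i·y_{i+1} − x_{i+1}·y_i), indices taken mod 8.
Σ = (39) + (69) + (91) + (56) + (-5) + (263) + (64) + (118) = 695
Area = |Σ|/2 = 347.5.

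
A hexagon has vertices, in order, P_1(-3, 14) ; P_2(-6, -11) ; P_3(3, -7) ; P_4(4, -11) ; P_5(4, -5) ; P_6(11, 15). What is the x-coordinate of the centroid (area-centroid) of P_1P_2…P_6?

Apply the surveyor's formula. First the cross-terms c_i = x_i·y_{i+1} − x_{i+1}·y_i:
  117, 75, -5, 24, 115, 199  ⇒  2A = 525, A = 262.5.
Then Σ (x_i + x_{i+1})·c_i = 2196, so x̄ = 2196 / (6·262.5) = 244/175.

244/175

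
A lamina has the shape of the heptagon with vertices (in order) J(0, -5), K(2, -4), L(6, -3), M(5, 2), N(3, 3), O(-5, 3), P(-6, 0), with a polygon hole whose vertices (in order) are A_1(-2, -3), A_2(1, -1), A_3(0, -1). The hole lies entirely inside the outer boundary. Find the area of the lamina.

Outer boundary:
Σ = (10) + (18) + (27) + (9) + (24) + (18) + (30) = 136
Area = |Σ|/2 = 68.
Hole:
Apply Gauss's area formula: 2A = Σ (x_i·y_{i+1} − x_{i+1}·y_i), indices taken mod 3.
Σ = (5) + (-1) + (-2) = 2
Area = |Σ|/2 = 1.
Net area = 68 − 1 = 67.

67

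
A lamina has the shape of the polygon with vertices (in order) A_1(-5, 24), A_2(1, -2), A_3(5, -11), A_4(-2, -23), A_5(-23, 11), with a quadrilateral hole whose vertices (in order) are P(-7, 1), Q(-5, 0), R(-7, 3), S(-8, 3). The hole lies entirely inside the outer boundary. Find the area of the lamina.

597

Outer boundary:
Apply Gauss's area formula: 2A = Σ (x_i·y_{i+1} − x_{i+1}·y_i), indices taken mod 5.
Σ = (-14) + (-1) + (-137) + (-551) + (-497) = -1200
Area = |Σ|/2 = 600.
Hole:
Cross-terms: 5, -15, 3, 13  ⇒  Σ = 6
Area = |Σ|/2 = 3.
Net area = 600 − 3 = 597.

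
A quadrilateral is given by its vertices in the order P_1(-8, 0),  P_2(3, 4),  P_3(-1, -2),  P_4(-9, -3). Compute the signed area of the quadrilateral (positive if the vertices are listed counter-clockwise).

-36.5

Apply the shoelace (surveyor's) formula: 2A = Σ (x_i·y_{i+1} − x_{i+1}·y_i), indices taken mod 4.
Cross-terms: -32, -2, -15, -24  ⇒  Σ = -73
Signed area = Σ/2 = -36.5 (negative ⇒ clockwise traversal).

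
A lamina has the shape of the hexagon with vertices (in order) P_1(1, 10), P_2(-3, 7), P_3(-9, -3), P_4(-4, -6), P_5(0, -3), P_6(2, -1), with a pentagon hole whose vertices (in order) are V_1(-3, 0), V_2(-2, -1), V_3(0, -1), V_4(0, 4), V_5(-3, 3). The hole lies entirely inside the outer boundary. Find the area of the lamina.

Outer boundary:
P_1→P_2: (1)(7) − (-3)(10) = 37
P_2→P_3: (-3)(-3) − (-9)(7) = 72
P_3→P_4: (-9)(-6) − (-4)(-3) = 42
P_4→P_5: (-4)(-3) − (0)(-6) = 12
P_5→P_6: (0)(-1) − (2)(-3) = 6
P_6→P_1: (2)(10) − (1)(-1) = 21
Σ = 190
Area = |Σ|/2 = 95.
Hole:
Apply the surveyor's formula: 2A = Σ (x_i·y_{i+1} − x_{i+1}·y_i), indices taken mod 5.
Σ = (3) + (2) + (0) + (12) + (9) = 26
Area = |Σ|/2 = 13.
Net area = 95 − 13 = 82.

82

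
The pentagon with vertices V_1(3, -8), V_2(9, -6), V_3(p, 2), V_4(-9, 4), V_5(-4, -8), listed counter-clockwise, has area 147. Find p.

6

The doubled signed area Σ (x_i y_{i+1} − x_{i+1} y_i) is linear in p.
With p=0 it equals 234; the coefficient of p is 10 (from the two edges through V_3).
So 10·p + 234 = 2·147 = 294 ⇒ p = 6.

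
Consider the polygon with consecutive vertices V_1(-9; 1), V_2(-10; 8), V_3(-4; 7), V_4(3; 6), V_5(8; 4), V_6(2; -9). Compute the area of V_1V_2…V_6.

V_1→V_2: (-9)(8) − (-10)(1) = -62
V_2→V_3: (-10)(7) − (-4)(8) = -38
V_3→V_4: (-4)(6) − (3)(7) = -45
V_4→V_5: (3)(4) − (8)(6) = -36
V_5→V_6: (8)(-9) − (2)(4) = -80
V_6→V_1: (2)(1) − (-9)(-9) = -79
Σ = -340
Area = |Σ|/2 = 170.

170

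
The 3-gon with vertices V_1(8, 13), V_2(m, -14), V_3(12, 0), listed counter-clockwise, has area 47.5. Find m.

Write out the shoelace sum; only the two edges meeting at V_2 involve m:
2·Area = [(8·(-14) − m·13) + (m·0 − 12·(-14))] + 156
       = -13·m + 212 = 95
⇒ m = 9.

9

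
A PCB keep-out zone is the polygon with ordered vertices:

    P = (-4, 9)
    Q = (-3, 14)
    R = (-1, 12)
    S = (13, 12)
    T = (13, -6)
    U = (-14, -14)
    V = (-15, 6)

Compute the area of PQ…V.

Apply Gauss's area formula: 2A = Σ (x_i·y_{i+1} − x_{i+1}·y_i), indices taken mod 7.
Cross-terms: -29, -22, -168, -234, -266, -294, -111  ⇒  Σ = -1124
Area = |Σ|/2 = 562.

562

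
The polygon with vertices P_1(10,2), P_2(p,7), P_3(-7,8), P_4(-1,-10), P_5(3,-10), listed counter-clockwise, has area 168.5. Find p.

Write out the shoelace sum; only the two edges meeting at P_2 involve p:
2·Area = [(10·7 − p·2) + (p·8 − (-7)·7)] + 224
       = 6·p + 343 = 337
⇒ p = -1.

-1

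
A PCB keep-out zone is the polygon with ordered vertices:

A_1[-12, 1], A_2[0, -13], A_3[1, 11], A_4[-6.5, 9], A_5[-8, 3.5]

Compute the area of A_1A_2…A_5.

Apply the shoelace formula: 2A = Σ (x_i·y_{i+1} − x_{i+1}·y_i), indices taken mod 5.
A_1→A_2: (-12)(-13) − (0)(1) = 156
A_2→A_3: (0)(11) − (1)(-13) = 13
A_3→A_4: (1)(9) − (-6.5)(11) = 80.5
A_4→A_5: (-6.5)(3.5) − (-8)(9) = 49.25
A_5→A_1: (-8)(1) − (-12)(3.5) = 34
Σ = 332.75
Area = |Σ|/2 = 166.375.

166.375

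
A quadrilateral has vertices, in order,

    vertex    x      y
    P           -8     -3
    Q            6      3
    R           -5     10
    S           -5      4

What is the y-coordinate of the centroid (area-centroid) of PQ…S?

721/219

Apply the shoelace (surveyor's) formula. First the cross-terms c_i = x_i·y_{i+1} − x_{i+1}·y_i:
  -6, 75, 30, 47  ⇒  2A = 146, A = 73.
Then Σ (y_i + y_{i+1})·c_i = 1442, so ȳ = 1442 / (6·73) = 721/219.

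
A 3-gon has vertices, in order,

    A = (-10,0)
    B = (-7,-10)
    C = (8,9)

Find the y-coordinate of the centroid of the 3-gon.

-1/3

Apply Gauss's area formula. First the cross-terms c_i = x_i·y_{i+1} − x_{i+1}·y_i:
  100, 17, 90  ⇒  2A = 207, A = 103.5.
Then Σ (y_i + y_{i+1})·c_i = -207, so ȳ = -207 / (6·103.5) = -1/3.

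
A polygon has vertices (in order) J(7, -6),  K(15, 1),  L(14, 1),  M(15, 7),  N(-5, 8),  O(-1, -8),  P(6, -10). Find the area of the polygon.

Apply the shoelace (surveyor's) formula: 2A = Σ (x_i·y_{i+1} − x_{i+1}·y_i), indices taken mod 7.
J→K: (7)(1) − (15)(-6) = 97
K→L: (15)(1) − (14)(1) = 1
L→M: (14)(7) − (15)(1) = 83
M→N: (15)(8) − (-5)(7) = 155
N→O: (-5)(-8) − (-1)(8) = 48
O→P: (-1)(-10) − (6)(-8) = 58
P→J: (6)(-6) − (7)(-10) = 34
Σ = 476
Area = |Σ|/2 = 238.

238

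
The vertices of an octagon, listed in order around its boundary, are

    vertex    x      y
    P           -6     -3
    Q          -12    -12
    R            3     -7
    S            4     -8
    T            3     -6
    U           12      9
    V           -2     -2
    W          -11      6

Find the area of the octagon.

144

Apply Gauss's area formula: 2A = Σ (x_i·y_{i+1} − x_{i+1}·y_i), indices taken mod 8.
P→Q: (-6)(-12) − (-12)(-3) = 36
Q→R: (-12)(-7) − (3)(-12) = 120
R→S: (3)(-8) − (4)(-7) = 4
S→T: (4)(-6) − (3)(-8) = 0
T→U: (3)(9) − (12)(-6) = 99
U→V: (12)(-2) − (-2)(9) = -6
V→W: (-2)(6) − (-11)(-2) = -34
W→P: (-11)(-3) − (-6)(6) = 69
Σ = 288
Area = |Σ|/2 = 144.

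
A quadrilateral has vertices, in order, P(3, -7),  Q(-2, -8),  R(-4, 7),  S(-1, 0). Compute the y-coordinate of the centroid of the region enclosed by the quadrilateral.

Apply Gauss's area formula. First the cross-terms c_i = x_i·y_{i+1} − x_{i+1}·y_i:
  -38, -46, 7, 7  ⇒  2A = -70, A = -35.
Then Σ (y_i + y_{i+1})·c_i = 616, so ȳ = 616 / (6·(-35)) = -44/15.

-44/15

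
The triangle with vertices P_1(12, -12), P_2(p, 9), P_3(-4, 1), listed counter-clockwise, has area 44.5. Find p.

-7

The doubled signed area Σ (x_i y_{i+1} − x_{i+1} y_i) is linear in p.
With p=0 it equals 180; the coefficient of p is 13 (from the two edges through P_2).
So 13·p + 180 = 2·44.5 = 89 ⇒ p = -7.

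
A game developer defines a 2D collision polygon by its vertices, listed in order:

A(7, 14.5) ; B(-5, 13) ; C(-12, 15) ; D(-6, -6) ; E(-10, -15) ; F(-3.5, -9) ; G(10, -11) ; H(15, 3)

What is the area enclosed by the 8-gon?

497

Apply the shoelace (surveyor's) formula: 2A = Σ (x_i·y_{i+1} − x_{i+1}·y_i), indices taken mod 8.
Cross-terms: 163.5, 81, 162, 30, 37.5, 128.5, 195, 196.5  ⇒  Σ = 994
Area = |Σ|/2 = 497.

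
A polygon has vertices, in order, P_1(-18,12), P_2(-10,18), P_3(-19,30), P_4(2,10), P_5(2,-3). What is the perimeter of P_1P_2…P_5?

|P_1P_2| = √((8)² + (6)²) = √100 = 10
|P_2P_3| = √((-9)² + (12)²) = √225 = 15
|P_3P_4| = √((21)² + (-20)²) = √841 = 29
|P_4P_5| = √((0)² + (-13)²) = √169 = 13
|P_5P_1| = √((-20)² + (15)²) = √625 = 25
Perimeter = 10 + 15 + 29 + 13 + 25 = 92.

92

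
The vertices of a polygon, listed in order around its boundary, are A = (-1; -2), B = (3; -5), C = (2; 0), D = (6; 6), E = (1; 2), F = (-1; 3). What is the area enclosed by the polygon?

Cross-terms: 11, 10, 12, 6, 5, 5  ⇒  Σ = 49
Area = |Σ|/2 = 24.5.

24.5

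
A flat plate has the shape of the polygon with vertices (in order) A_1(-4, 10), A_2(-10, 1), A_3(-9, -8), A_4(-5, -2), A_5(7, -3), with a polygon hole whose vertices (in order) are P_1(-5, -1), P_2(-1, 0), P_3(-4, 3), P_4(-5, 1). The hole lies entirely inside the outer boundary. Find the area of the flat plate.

Outer boundary:
Apply Gauss's area formula: 2A = Σ (x_i·y_{i+1} − x_{i+1}·y_i), indices taken mod 5.
A_1→A_2: (-4)(1) − (-10)(10) = 96
A_2→A_3: (-10)(-8) − (-9)(1) = 89
A_3→A_4: (-9)(-2) − (-5)(-8) = -22
A_4→A_5: (-5)(-3) − (7)(-2) = 29
A_5→A_1: (7)(10) − (-4)(-3) = 58
Σ = 250
Area = |Σ|/2 = 125.
Hole:
Apply Gauss's area formula: 2A = Σ (x_i·y_{i+1} − x_{i+1}·y_i), indices taken mod 4.
P_1→P_2: (-5)(0) − (-1)(-1) = -1
P_2→P_3: (-1)(3) − (-4)(0) = -3
P_3→P_4: (-4)(1) − (-5)(3) = 11
P_4→P_1: (-5)(-1) − (-5)(1) = 10
Σ = 17
Area = |Σ|/2 = 8.5.
Net area = 125 − 8.5 = 116.5.

116.5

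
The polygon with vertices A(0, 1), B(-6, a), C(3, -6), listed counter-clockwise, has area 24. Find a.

Write out the shoelace sum; only the two edges meeting at B involve a:
2·Area = [(0·a − (-6)·1) + ((-6)·(-6) − 3·a)] + 3
       = -3·a + 45 = 48
⇒ a = -1.

-1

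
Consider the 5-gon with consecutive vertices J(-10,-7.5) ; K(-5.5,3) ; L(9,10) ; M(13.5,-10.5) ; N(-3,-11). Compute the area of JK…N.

Σ = (-71.25) + (-82) + (-229.5) + (-180) + (-87.5) = -650.25
Area = |Σ|/2 = 325.125.

325.125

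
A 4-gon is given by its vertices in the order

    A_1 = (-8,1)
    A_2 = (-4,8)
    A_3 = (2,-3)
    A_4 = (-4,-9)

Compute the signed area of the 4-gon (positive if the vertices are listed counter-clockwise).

-85

Apply the shoelace formula: 2A = Σ (x_i·y_{i+1} − x_{i+1}·y_i), indices taken mod 4.
Σ = (-60) + (-4) + (-30) + (-76) = -170
Signed area = Σ/2 = -85 (negative ⇒ clockwise traversal).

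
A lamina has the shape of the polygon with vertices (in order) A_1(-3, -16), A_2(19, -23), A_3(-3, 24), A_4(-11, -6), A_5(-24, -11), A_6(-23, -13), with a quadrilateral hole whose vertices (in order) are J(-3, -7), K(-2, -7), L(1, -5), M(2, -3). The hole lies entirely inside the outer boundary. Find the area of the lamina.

699.5

Outer boundary:
Σ = (373) + (387) + (282) + (-23) + (59) + (329) = 1407
Area = |Σ|/2 = 703.5.
Hole:
Apply the shoelace (surveyor's) formula: 2A = Σ (x_i·y_{i+1} − x_{i+1}·y_i), indices taken mod 4.
Σ = (7) + (17) + (7) + (-23) = 8
Area = |Σ|/2 = 4.
Net area = 703.5 − 4 = 699.5.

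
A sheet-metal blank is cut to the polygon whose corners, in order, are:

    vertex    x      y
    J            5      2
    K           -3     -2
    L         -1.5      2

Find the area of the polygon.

J→K: (5)(-2) − (-3)(2) = -4
K→L: (-3)(2) − (-1.5)(-2) = -9
L→J: (-1.5)(2) − (5)(2) = -13
Σ = -26
Area = |Σ|/2 = 13.

13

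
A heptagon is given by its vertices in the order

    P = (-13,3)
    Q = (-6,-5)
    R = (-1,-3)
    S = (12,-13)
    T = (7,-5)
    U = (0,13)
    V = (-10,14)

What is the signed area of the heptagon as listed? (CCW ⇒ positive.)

Apply the shoelace formula: 2A = Σ (x_i·y_{i+1} − x_{i+1}·y_i), indices taken mod 7.
Cross-terms: 83, 13, 49, 31, 91, 130, 152  ⇒  Σ = 549
Signed area = Σ/2 = 274.5 (positive ⇒ counter-clockwise traversal).

274.5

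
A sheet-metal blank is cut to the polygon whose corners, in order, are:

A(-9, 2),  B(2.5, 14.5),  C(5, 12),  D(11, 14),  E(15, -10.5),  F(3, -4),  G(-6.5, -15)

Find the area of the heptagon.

Apply the shoelace (surveyor's) formula: 2A = Σ (x_i·y_{i+1} − x_{i+1}·y_i), indices taken mod 7.
A→B: (-9)(14.5) − (2.5)(2) = -135.5
B→C: (2.5)(12) − (5)(14.5) = -42.5
C→D: (5)(14) − (11)(12) = -62
D→E: (11)(-10.5) − (15)(14) = -325.5
E→F: (15)(-4) − (3)(-10.5) = -28.5
F→G: (3)(-15) − (-6.5)(-4) = -71
G→A: (-6.5)(2) − (-9)(-15) = -148
Σ = -813
Area = |Σ|/2 = 406.5.

406.5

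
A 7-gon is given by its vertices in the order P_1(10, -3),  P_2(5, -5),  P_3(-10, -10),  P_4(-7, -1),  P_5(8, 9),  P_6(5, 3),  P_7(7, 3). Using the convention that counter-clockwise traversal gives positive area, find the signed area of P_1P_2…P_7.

-164

P_1→P_2: (10)(-5) − (5)(-3) = -35
P_2→P_3: (5)(-10) − (-10)(-5) = -100
P_3→P_4: (-10)(-1) − (-7)(-10) = -60
P_4→P_5: (-7)(9) − (8)(-1) = -55
P_5→P_6: (8)(3) − (5)(9) = -21
P_6→P_7: (5)(3) − (7)(3) = -6
P_7→P_1: (7)(-3) − (10)(3) = -51
Σ = -328
Signed area = Σ/2 = -164 (negative ⇒ clockwise traversal).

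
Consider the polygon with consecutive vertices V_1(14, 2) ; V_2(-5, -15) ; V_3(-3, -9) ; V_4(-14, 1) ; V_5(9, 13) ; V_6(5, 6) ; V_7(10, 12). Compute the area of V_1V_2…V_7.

339.5

Apply Gauss's area formula: 2A = Σ (x_i·y_{i+1} − x_{i+1}·y_i), indices taken mod 7.
Σ = (-200) + (0) + (-129) + (-191) + (-11) + (0) + (-148) = -679
Area = |Σ|/2 = 339.5.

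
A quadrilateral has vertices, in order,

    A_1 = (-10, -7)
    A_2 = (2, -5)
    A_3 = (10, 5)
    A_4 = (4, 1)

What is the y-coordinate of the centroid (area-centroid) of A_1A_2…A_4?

Apply Gauss's area formula. First the cross-terms c_i = x_i·y_{i+1} − x_{i+1}·y_i:
  64, 60, -10, -18  ⇒  2A = 96, A = 48.
Then Σ (y_i + y_{i+1})·c_i = -720, so ȳ = -720 / (6·48) = -2.5.

-2.5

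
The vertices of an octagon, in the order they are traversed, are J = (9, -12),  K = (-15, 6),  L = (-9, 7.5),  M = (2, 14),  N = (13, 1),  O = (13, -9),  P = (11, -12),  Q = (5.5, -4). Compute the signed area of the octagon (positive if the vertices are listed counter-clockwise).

Σ = (-126) + (-58.5) + (-141) + (-180) + (-130) + (-57) + (22) + (-30) = -700.5
Signed area = Σ/2 = -350.25 (negative ⇒ clockwise traversal).

-350.25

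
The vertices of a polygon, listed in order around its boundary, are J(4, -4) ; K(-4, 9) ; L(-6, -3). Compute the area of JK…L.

J→K: (4)(9) − (-4)(-4) = 20
K→L: (-4)(-3) − (-6)(9) = 66
L→J: (-6)(-4) − (4)(-3) = 36
Σ = 122
Area = |Σ|/2 = 61.

61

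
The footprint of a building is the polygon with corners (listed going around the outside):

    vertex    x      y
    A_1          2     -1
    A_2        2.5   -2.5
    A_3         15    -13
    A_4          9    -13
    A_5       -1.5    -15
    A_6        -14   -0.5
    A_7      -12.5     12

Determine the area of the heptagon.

Apply Gauss's area formula: 2A = Σ (x_i·y_{i+1} − x_{i+1}·y_i), indices taken mod 7.
Cross-terms: -2.5, 5, -78, -154.5, -209.25, -174.25, -11.5  ⇒  Σ = -625
Area = |Σ|/2 = 312.5.

312.5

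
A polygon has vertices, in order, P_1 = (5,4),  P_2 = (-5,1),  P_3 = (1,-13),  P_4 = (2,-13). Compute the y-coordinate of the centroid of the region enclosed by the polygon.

Apply the shoelace (surveyor's) formula. First the cross-terms c_i = x_i·y_{i+1} − x_{i+1}·y_i:
  25, 64, 13, 73  ⇒  2A = 175, A = 87.5.
Then Σ (y_i + y_{i+1})·c_i = -1638, so ȳ = -1638 / (6·87.5) = -3.12.

-3.12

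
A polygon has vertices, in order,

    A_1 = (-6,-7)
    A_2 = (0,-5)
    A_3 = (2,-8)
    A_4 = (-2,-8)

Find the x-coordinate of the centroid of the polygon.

Apply Gauss's area formula. First the cross-terms c_i = x_i·y_{i+1} − x_{i+1}·y_i:
  30, 10, -32, -34  ⇒  2A = -26, A = -13.
Then Σ (x_i + x_{i+1})·c_i = 112, so x̄ = 112 / (6·(-13)) = -56/39.

-56/39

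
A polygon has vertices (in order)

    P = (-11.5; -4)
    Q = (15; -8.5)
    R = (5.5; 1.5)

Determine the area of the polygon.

Apply Gauss's area formula: 2A = Σ (x_i·y_{i+1} − x_{i+1}·y_i), indices taken mod 3.
P→Q: (-11.5)(-8.5) − (15)(-4) = 157.75
Q→R: (15)(1.5) − (5.5)(-8.5) = 69.25
R→P: (5.5)(-4) − (-11.5)(1.5) = -4.75
Σ = 222.25
Area = |Σ|/2 = 111.125.

111.125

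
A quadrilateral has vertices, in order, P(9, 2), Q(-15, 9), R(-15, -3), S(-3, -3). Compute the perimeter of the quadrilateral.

|PQ| = √((-24)² + (7)²) = √625 = 25
|QR| = √((0)² + (-12)²) = √144 = 12
|RS| = √((12)² + (0)²) = √144 = 12
|SP| = √((12)² + (5)²) = √169 = 13
Perimeter = 25 + 12 + 12 + 13 = 62.

62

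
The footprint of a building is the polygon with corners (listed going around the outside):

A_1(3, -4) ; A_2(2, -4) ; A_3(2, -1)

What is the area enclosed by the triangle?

1.5

Σ = (-4) + (6) + (-5) = -3
Area = |Σ|/2 = 1.5.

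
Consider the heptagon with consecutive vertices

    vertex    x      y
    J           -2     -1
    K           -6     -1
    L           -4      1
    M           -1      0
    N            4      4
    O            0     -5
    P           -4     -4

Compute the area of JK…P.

Apply Gauss's area formula: 2A = Σ (x_i·y_{i+1} − x_{i+1}·y_i), indices taken mod 7.
Σ = (-4) + (-10) + (1) + (-4) + (-20) + (-20) + (-4) = -61
Area = |Σ|/2 = 30.5.

30.5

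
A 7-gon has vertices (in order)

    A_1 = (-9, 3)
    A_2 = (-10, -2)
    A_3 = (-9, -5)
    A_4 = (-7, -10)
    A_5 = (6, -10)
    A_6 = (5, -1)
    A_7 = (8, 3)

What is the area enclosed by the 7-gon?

Apply the shoelace (surveyor's) formula: 2A = Σ (x_i·y_{i+1} − x_{i+1}·y_i), indices taken mod 7.
Σ = (48) + (32) + (55) + (130) + (44) + (23) + (51) = 383
Area = |Σ|/2 = 191.5.

191.5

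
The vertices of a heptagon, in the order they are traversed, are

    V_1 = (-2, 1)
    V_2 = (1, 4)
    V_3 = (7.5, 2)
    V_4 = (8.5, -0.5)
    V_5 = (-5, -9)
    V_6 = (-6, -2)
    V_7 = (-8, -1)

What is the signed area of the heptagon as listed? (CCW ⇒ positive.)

Σ = (-9) + (-28) + (-20.75) + (-79) + (-44) + (-10) + (-10) = -200.75
Signed area = Σ/2 = -100.375 (negative ⇒ clockwise traversal).

-100.375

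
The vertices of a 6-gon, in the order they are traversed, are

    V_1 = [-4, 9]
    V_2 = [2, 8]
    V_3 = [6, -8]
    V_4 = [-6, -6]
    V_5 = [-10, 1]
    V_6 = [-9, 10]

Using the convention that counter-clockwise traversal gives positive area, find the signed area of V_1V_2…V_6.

Apply the shoelace (surveyor's) formula: 2A = Σ (x_i·y_{i+1} − x_{i+1}·y_i), indices taken mod 6.
Σ = (-50) + (-64) + (-84) + (-66) + (-91) + (-41) = -396
Signed area = Σ/2 = -198 (negative ⇒ clockwise traversal).

-198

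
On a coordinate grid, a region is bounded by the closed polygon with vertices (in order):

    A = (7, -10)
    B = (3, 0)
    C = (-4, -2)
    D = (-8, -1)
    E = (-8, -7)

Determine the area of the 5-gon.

94.5

A→B: (7)(0) − (3)(-10) = 30
B→C: (3)(-2) − (-4)(0) = -6
C→D: (-4)(-1) − (-8)(-2) = -12
D→E: (-8)(-7) − (-8)(-1) = 48
E→A: (-8)(-10) − (7)(-7) = 129
Σ = 189
Area = |Σ|/2 = 94.5.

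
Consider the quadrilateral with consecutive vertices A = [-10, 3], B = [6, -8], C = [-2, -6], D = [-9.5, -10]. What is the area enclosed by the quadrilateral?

77.75

Apply the surveyor's formula: 2A = Σ (x_i·y_{i+1} − x_{i+1}·y_i), indices taken mod 4.
Σ = (62) + (-52) + (-37) + (-128.5) = -155.5
Area = |Σ|/2 = 77.75.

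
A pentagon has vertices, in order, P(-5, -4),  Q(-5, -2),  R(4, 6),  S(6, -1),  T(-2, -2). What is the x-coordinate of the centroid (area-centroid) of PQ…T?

Apply Gauss's area formula. First the cross-terms c_i = x_i·y_{i+1} − x_{i+1}·y_i:
  -10, -22, -40, -14, -2  ⇒  2A = -88, A = -44.
Then Σ (x_i + x_{i+1})·c_i = -320, so x̄ = -320 / (6·(-44)) = 40/33.

40/33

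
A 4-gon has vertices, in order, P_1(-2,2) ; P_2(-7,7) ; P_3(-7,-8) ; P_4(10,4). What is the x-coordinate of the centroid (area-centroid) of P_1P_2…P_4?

-218/111

Apply the shoelace (surveyor's) formula. First the cross-terms c_i = x_i·y_{i+1} − x_{i+1}·y_i:
  0, 105, 52, 28  ⇒  2A = 185, A = 92.5.
Then Σ (x_i + x_{i+1})·c_i = -1090, so x̄ = -1090 / (6·92.5) = -218/111.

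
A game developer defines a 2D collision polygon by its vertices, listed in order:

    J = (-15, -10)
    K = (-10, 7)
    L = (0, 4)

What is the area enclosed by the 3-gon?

Apply the surveyor's formula: 2A = Σ (x_i·y_{i+1} − x_{i+1}·y_i), indices taken mod 3.
Σ = (-205) + (-40) + (60) = -185
Area = |Σ|/2 = 92.5.

92.5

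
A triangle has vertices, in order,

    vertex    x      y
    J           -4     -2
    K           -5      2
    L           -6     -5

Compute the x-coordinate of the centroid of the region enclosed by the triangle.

-5

Apply Gauss's area formula. First the cross-terms c_i = x_i·y_{i+1} − x_{i+1}·y_i:
  -18, 37, -8  ⇒  2A = 11, A = 5.5.
Then Σ (x_i + x_{i+1})·c_i = -165, so x̄ = -165 / (6·5.5) = -5.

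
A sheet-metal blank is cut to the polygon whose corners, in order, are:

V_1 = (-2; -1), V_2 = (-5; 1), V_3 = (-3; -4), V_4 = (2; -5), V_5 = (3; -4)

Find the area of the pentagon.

Apply the surveyor's formula: 2A = Σ (x_i·y_{i+1} − x_{i+1}·y_i), indices taken mod 5.
V_1→V_2: (-2)(1) − (-5)(-1) = -7
V_2→V_3: (-5)(-4) − (-3)(1) = 23
V_3→V_4: (-3)(-5) − (2)(-4) = 23
V_4→V_5: (2)(-4) − (3)(-5) = 7
V_5→V_1: (3)(-1) − (-2)(-4) = -11
Σ = 35
Area = |Σ|/2 = 17.5.

17.5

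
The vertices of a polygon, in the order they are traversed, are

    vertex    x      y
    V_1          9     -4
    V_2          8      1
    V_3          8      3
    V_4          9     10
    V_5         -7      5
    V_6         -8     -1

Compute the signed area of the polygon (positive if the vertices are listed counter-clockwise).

Apply the shoelace (surveyor's) formula: 2A = Σ (x_i·y_{i+1} − x_{i+1}·y_i), indices taken mod 6.
V_1→V_2: (9)(1) − (8)(-4) = 41
V_2→V_3: (8)(3) − (8)(1) = 16
V_3→V_4: (8)(10) − (9)(3) = 53
V_4→V_5: (9)(5) − (-7)(10) = 115
V_5→V_6: (-7)(-1) − (-8)(5) = 47
V_6→V_1: (-8)(-4) − (9)(-1) = 41
Σ = 313
Signed area = Σ/2 = 156.5 (positive ⇒ counter-clockwise traversal).

156.5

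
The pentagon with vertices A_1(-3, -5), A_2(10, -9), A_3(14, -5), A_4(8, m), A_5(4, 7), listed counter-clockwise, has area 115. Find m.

-2

Write out the shoelace sum; only the two edges meeting at A_4 involve m:
2·Area = [(14·m − 8·(-5)) + (8·7 − 4·m)] + 154
       = 10·m + 250 = 230
⇒ m = -2.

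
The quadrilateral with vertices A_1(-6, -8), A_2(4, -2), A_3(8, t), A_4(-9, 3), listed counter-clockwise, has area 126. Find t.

The doubled signed area Σ (x_i y_{i+1} − x_{i+1} y_i) is linear in t.
With t=0 it equals 174; the coefficient of t is 13 (from the two edges through A_3).
So 13·t + 174 = 2·126 = 252 ⇒ t = 6.

6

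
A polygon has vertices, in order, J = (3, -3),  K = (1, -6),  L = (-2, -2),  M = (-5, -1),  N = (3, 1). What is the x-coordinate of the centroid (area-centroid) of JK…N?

Apply Gauss's area formula. First the cross-terms c_i = x_i·y_{i+1} − x_{i+1}·y_i:
  -15, -14, -8, -2, -12  ⇒  2A = -51, A = -25.5.
Then Σ (x_i + x_{i+1})·c_i = -58, so x̄ = -58 / (6·(-25.5)) = 58/153.

58/153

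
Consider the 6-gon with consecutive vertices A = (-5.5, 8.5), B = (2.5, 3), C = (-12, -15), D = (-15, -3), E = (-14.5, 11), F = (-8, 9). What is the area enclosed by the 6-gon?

248.875

Cross-terms: -37.75, -1.5, -189, -208.5, -42.5, -18.5  ⇒  Σ = -497.75
Area = |Σ|/2 = 248.875.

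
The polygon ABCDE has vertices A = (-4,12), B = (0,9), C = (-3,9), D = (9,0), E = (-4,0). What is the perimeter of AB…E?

48

|AB| = √((4)² + (-3)²) = √25 = 5
|BC| = √((-3)² + (0)²) = √9 = 3
|CD| = √((12)² + (-9)²) = √225 = 15
|DE| = √((-13)² + (0)²) = √169 = 13
|EA| = √((0)² + (12)²) = √144 = 12
Perimeter = 5 + 3 + 15 + 13 + 12 = 48.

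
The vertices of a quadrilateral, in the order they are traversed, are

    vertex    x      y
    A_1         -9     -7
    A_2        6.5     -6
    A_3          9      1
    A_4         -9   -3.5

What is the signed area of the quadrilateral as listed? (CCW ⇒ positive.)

84.5

Σ = (99.5) + (60.5) + (-22.5) + (31.5) = 169
Signed area = Σ/2 = 84.5 (positive ⇒ counter-clockwise traversal).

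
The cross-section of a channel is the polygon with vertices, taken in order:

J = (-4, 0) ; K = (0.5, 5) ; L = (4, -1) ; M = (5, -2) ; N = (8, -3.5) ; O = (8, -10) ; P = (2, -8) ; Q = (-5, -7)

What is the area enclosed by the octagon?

Apply the shoelace formula: 2A = Σ (x_i·y_{i+1} − x_{i+1}·y_i), indices taken mod 8.
Σ = (-20) + (-20.5) + (-3) + (-1.5) + (-52) + (-44) + (-54) + (-28) = -223
Area = |Σ|/2 = 111.5.

111.5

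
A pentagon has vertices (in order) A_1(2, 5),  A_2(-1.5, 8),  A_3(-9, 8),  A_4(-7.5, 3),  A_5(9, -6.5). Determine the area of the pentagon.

98.125

Cross-terms: 23.5, 60, 33, 21.75, 58  ⇒  Σ = 196.25
Area = |Σ|/2 = 98.125.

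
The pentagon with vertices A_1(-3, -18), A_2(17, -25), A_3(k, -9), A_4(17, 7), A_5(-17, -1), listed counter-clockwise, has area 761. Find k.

23

The doubled signed area Σ (x_i y_{i+1} − x_{i+1} y_i) is linear in k.
With k=0 it equals 786; the coefficient of k is 32 (from the two edges through A_3).
So 32·k + 786 = 2·761 = 1522 ⇒ k = 23.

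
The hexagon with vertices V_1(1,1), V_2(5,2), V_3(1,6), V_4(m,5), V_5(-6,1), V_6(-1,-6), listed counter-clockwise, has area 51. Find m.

0

Write out the shoelace sum; only the two edges meeting at V_4 involve m:
2·Area = [(1·5 − m·6) + (m·1 − (-6)·5)] + 67
       = -5·m + 102 = 102
⇒ m = 0.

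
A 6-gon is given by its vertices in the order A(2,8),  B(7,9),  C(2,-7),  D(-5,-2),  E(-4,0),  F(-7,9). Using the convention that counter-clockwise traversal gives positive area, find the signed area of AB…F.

-131

A→B: (2)(9) − (7)(8) = -38
B→C: (7)(-7) − (2)(9) = -67
C→D: (2)(-2) − (-5)(-7) = -39
D→E: (-5)(0) − (-4)(-2) = -8
E→F: (-4)(9) − (-7)(0) = -36
F→A: (-7)(8) − (2)(9) = -74
Σ = -262
Signed area = Σ/2 = -131 (negative ⇒ clockwise traversal).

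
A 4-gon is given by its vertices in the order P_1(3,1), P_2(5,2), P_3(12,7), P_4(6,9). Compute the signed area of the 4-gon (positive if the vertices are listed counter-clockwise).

Apply the shoelace (surveyor's) formula: 2A = Σ (x_i·y_{i+1} − x_{i+1}·y_i), indices taken mod 4.
Σ = (1) + (11) + (66) + (-21) = 57
Signed area = Σ/2 = 28.5 (positive ⇒ counter-clockwise traversal).

28.5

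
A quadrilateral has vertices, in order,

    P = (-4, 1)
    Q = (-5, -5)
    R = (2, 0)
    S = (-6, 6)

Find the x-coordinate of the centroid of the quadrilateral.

Apply Gauss's area formula. First the cross-terms c_i = x_i·y_{i+1} − x_{i+1}·y_i:
  25, 10, 12, 18  ⇒  2A = 65, A = 32.5.
Then Σ (x_i + x_{i+1})·c_i = -483, so x̄ = -483 / (6·32.5) = -161/65.

-161/65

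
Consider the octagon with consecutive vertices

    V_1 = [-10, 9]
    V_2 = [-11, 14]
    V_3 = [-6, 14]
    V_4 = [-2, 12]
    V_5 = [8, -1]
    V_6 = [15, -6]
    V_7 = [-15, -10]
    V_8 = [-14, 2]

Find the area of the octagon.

Apply Gauss's area formula: 2A = Σ (x_i·y_{i+1} − x_{i+1}·y_i), indices taken mod 8.
Σ = (-41) + (-70) + (-44) + (-94) + (-33) + (-240) + (-170) + (-106) = -798
Area = |Σ|/2 = 399.

399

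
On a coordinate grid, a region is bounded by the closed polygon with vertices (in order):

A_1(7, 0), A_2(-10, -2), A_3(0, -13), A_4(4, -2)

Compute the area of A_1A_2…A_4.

A_1→A_2: (7)(-2) − (-10)(0) = -14
A_2→A_3: (-10)(-13) − (0)(-2) = 130
A_3→A_4: (0)(-2) − (4)(-13) = 52
A_4→A_1: (4)(0) − (7)(-2) = 14
Σ = 182
Area = |Σ|/2 = 91.

91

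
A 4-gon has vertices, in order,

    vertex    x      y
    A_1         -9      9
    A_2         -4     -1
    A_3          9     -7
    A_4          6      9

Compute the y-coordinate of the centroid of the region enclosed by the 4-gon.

137/51

Apply the surveyor's formula. First the cross-terms c_i = x_i·y_{i+1} − x_{i+1}·y_i:
  45, 37, 123, 135  ⇒  2A = 340, A = 170.
Then Σ (y_i + y_{i+1})·c_i = 2740, so ȳ = 2740 / (6·170) = 137/51.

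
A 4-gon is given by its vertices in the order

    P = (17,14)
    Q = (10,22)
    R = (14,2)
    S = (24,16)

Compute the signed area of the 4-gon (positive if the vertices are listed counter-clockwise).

Σ = (234) + (-288) + (176) + (64) = 186
Signed area = Σ/2 = 93 (positive ⇒ counter-clockwise traversal).

93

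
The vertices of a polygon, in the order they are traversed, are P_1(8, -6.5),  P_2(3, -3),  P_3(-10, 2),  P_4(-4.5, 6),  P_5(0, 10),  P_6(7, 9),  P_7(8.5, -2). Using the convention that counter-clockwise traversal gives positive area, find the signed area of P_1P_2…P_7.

P_1→P_2: (8)(-3) − (3)(-6.5) = -4.5
P_2→P_3: (3)(2) − (-10)(-3) = -24
P_3→P_4: (-10)(6) − (-4.5)(2) = -51
P_4→P_5: (-4.5)(10) − (0)(6) = -45
P_5→P_6: (0)(9) − (7)(10) = -70
P_6→P_7: (7)(-2) − (8.5)(9) = -90.5
P_7→P_1: (8.5)(-6.5) − (8)(-2) = -39.25
Σ = -324.25
Signed area = Σ/2 = -162.125 (negative ⇒ clockwise traversal).

-162.125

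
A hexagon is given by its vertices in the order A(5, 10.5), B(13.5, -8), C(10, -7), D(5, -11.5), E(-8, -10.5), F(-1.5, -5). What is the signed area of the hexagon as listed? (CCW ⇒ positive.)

-193.625

A→B: (5)(-8) − (13.5)(10.5) = -181.75
B→C: (13.5)(-7) − (10)(-8) = -14.5
C→D: (10)(-11.5) − (5)(-7) = -80
D→E: (5)(-10.5) − (-8)(-11.5) = -144.5
E→F: (-8)(-5) − (-1.5)(-10.5) = 24.25
F→A: (-1.5)(10.5) − (5)(-5) = 9.25
Σ = -387.25
Signed area = Σ/2 = -193.625 (negative ⇒ clockwise traversal).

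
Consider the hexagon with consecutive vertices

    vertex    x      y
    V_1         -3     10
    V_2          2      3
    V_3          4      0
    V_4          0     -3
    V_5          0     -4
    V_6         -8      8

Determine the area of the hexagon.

Apply the surveyor's formula: 2A = Σ (x_i·y_{i+1} − x_{i+1}·y_i), indices taken mod 6.
Σ = (-29) + (-12) + (-12) + (0) + (-32) + (-56) = -141
Area = |Σ|/2 = 70.5.

70.5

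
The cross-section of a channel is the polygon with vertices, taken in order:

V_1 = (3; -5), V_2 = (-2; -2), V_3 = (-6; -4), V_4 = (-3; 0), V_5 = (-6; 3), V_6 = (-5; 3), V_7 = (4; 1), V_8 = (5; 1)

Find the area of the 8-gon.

45

V_1→V_2: (3)(-2) − (-2)(-5) = -16
V_2→V_3: (-2)(-4) − (-6)(-2) = -4
V_3→V_4: (-6)(0) − (-3)(-4) = -12
V_4→V_5: (-3)(3) − (-6)(0) = -9
V_5→V_6: (-6)(3) − (-5)(3) = -3
V_6→V_7: (-5)(1) − (4)(3) = -17
V_7→V_8: (4)(1) − (5)(1) = -1
V_8→V_1: (5)(-5) − (3)(1) = -28
Σ = -90
Area = |Σ|/2 = 45.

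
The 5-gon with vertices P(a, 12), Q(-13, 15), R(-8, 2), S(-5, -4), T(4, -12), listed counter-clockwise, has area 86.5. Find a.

Write out the shoelace sum; only the two edges meeting at P involve a:
2·Area = [(4·12 − a·(-12)) + (a·15 − (-13)·12)] + 212
       = 27·a + 416 = 173
⇒ a = -9.

-9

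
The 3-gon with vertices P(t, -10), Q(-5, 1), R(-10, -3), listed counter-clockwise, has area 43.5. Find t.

3

Write out the shoelace sum; only the two edges meeting at P involve t:
2·Area = [((-10)·(-10) − t·(-3)) + (t·1 − (-5)·(-10))] + 25
       = 4·t + 75 = 87
⇒ t = 3.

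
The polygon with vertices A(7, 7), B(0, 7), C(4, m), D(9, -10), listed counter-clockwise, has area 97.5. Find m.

-9

Write out the shoelace sum; only the two edges meeting at C involve m:
2·Area = [(0·m − 4·7) + (4·(-10) − 9·m)] + 182
       = -9·m + 114 = 195
⇒ m = -9.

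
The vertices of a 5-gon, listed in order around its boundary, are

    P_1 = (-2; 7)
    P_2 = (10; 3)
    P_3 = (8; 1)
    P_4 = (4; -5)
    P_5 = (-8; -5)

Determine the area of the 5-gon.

130

Cross-terms: -76, -14, -44, -60, -66  ⇒  Σ = -260
Area = |Σ|/2 = 130.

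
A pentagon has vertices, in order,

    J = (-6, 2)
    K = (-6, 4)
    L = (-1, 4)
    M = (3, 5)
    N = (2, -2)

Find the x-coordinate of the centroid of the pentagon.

-202/219

Apply the shoelace formula. First the cross-terms c_i = x_i·y_{i+1} − x_{i+1}·y_i:
  -12, -20, -17, -16, -8  ⇒  2A = -73, A = -36.5.
Then Σ (x_i + x_{i+1})·c_i = 202, so x̄ = 202 / (6·(-36.5)) = -202/219.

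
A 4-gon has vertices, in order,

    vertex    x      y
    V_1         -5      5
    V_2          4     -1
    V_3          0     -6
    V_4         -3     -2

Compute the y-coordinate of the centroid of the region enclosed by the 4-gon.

Apply the surveyor's formula. First the cross-terms c_i = x_i·y_{i+1} − x_{i+1}·y_i:
  -15, -24, -18, -25  ⇒  2A = -82, A = -41.
Then Σ (y_i + y_{i+1})·c_i = 177, so ȳ = 177 / (6·(-41)) = -59/82.

-59/82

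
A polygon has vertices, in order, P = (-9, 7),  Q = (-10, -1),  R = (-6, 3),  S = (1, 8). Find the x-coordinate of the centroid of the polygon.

Apply the shoelace (surveyor's) formula. First the cross-terms c_i = x_i·y_{i+1} − x_{i+1}·y_i:
  79, -36, -51, 79  ⇒  2A = 71, A = 35.5.
Then Σ (x_i + x_{i+1})·c_i = -1302, so x̄ = -1302 / (6·35.5) = -434/71.

-434/71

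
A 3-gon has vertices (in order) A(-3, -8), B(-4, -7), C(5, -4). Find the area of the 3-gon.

Apply the shoelace formula: 2A = Σ (x_i·y_{i+1} − x_{i+1}·y_i), indices taken mod 3.
A→B: (-3)(-7) − (-4)(-8) = -11
B→C: (-4)(-4) − (5)(-7) = 51
C→A: (5)(-8) − (-3)(-4) = -52
Σ = -12
Area = |Σ|/2 = 6.

6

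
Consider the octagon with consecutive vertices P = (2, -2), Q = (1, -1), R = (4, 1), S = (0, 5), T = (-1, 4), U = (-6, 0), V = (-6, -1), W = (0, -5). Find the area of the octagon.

Apply the shoelace formula: 2A = Σ (x_i·y_{i+1} − x_{i+1}·y_i), indices taken mod 8.
Cross-terms: 0, 5, 20, 5, 24, 6, 30, 10  ⇒  Σ = 100
Area = |Σ|/2 = 50.

50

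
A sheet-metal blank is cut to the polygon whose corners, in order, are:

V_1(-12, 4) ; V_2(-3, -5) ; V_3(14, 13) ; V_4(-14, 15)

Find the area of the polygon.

309.5

Apply the shoelace (surveyor's) formula: 2A = Σ (x_i·y_{i+1} − x_{i+1}·y_i), indices taken mod 4.
Cross-terms: 72, 31, 392, 124  ⇒  Σ = 619
Area = |Σ|/2 = 309.5.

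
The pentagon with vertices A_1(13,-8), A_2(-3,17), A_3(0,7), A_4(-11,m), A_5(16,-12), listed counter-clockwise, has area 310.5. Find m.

-13

The doubled signed area Σ (x_i y_{i+1} − x_{i+1} y_i) is linear in m.
With m=0 it equals 413; the coefficient of m is -16 (from the two edges through A_4).
So -16·m + 413 = 2·310.5 = 621 ⇒ m = -13.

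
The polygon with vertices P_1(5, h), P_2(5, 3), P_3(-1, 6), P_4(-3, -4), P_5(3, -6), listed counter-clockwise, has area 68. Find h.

Write out the shoelace sum; only the two edges meeting at P_1 involve h:
2·Area = [(3·h − 5·(-6)) + (5·3 − 5·h)] + 85
       = -2·h + 130 = 136
⇒ h = -3.

-3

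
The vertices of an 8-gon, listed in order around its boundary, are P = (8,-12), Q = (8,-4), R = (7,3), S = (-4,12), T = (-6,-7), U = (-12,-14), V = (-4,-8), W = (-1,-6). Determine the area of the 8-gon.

214

Cross-terms: 64, 52, 96, 100, 0, 40, 16, 60  ⇒  Σ = 428
Area = |Σ|/2 = 214.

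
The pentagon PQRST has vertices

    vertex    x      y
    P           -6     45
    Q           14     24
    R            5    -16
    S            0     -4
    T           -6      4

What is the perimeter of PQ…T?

|PQ| = √((20)² + (-21)²) = √841 = 29
|QR| = √((-9)² + (-40)²) = √1681 = 41
|RS| = √((-5)² + (12)²) = √169 = 13
|ST| = √((-6)² + (8)²) = √100 = 10
|TP| = √((0)² + (41)²) = √1681 = 41
Perimeter = 29 + 41 + 13 + 10 + 41 = 134.

134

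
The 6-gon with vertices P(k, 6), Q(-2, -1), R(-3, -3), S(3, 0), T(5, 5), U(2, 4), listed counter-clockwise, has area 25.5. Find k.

Write out the shoelace sum; only the two edges meeting at P involve k:
2·Area = [(2·6 − k·4) + (k·(-1) − (-2)·6)] + 37
       = -5·k + 61 = 51
⇒ k = 2.

2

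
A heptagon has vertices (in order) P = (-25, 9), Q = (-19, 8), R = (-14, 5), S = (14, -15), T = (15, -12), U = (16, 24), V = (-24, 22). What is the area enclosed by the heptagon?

999.5

Apply the shoelace (surveyor's) formula: 2A = Σ (x_i·y_{i+1} − x_{i+1}·y_i), indices taken mod 7.
Σ = (-29) + (17) + (140) + (57) + (552) + (928) + (334) = 1999
Area = |Σ|/2 = 999.5.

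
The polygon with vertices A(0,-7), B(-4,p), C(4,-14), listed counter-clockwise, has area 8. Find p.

The doubled signed area Σ (x_i y_{i+1} − x_{i+1} y_i) is linear in p.
With p=0 it equals 0; the coefficient of p is -4 (from the two edges through B).
So -4·p + 0 = 2·8 = 16 ⇒ p = -4.

-4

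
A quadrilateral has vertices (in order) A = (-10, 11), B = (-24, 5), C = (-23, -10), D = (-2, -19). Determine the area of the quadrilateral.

Apply the surveyor's formula: 2A = Σ (x_i·y_{i+1} − x_{i+1}·y_i), indices taken mod 4.
Cross-terms: 214, 355, 417, -212  ⇒  Σ = 774
Area = |Σ|/2 = 387.

387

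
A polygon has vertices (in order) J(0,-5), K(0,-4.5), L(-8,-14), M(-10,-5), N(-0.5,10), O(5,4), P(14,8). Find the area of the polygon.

188.25

Apply the shoelace formula: 2A = Σ (x_i·y_{i+1} − x_{i+1}·y_i), indices taken mod 7.
Σ = (0) + (-36) + (-100) + (-102.5) + (-52) + (-16) + (-70) = -376.5
Area = |Σ|/2 = 188.25.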